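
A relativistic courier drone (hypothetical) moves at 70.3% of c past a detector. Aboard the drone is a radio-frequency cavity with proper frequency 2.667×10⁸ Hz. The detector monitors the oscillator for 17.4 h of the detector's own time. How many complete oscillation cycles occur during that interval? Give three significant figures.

β = 0.703; γ = 1/√(1 − 0.703²) = 1/√0.5058 = 1.406
During 17.4 h of lab time, the oscillator's proper time advances by τ = Δt/γ = 17.4/1.406 = 12.37 h = 4.455×10⁴ s.
N = f × τ = 2.667×10⁸ × 4.455×10⁴ = 1.188×10¹³.

N = 1.19×10¹³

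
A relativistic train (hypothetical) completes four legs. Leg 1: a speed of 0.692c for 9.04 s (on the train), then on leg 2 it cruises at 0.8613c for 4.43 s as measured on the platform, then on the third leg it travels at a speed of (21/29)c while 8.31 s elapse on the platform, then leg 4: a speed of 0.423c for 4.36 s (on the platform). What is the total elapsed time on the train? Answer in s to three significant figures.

Leg 1: 9.04 s is already measured on the train.
Leg 2: γ = 1/√(1 − 0.8613²) = 1/√0.2582 = 1.968; τ_2 = 4.43/1.968 = 2.251 s.
Leg 3: γ = 1/√(1 − (21/29)²) = 29/20 = 1.450; τ_3 = 8.31/1.450 = 5.731 s.
Leg 4: γ = 1/√(1 − 0.423²) = 1/√0.8211 = 1.104; τ_4 = 4.36/1.104 = 3.951 s.
Total: 9.040 + 2.251 + 5.731 + 3.951 s.

τ = 21.0 s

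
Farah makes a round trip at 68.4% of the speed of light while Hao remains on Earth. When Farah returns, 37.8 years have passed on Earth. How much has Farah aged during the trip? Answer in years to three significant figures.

τ = 27.6 years

β = 0.684; γ = 1/√(1 − 0.684²) = 1/√0.5321 = 1.371
Farah's clock measures proper time along the trip: τ = Δt/γ = 37.8/1.371 years.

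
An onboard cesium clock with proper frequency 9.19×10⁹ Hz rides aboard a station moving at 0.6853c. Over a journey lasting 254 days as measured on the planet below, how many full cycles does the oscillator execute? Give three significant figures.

γ = 1/√(1 − 0.6853²) = 1/√0.5304 = 1.373
The oscillator's own cycle count is N = f × τ where τ is the proper time aboard the station. τ = Δt/γ = 254/1.373 = 185.0 days = 1.598×10⁷ s.
N = 9.19×10⁹ × 1.598×10⁷ = 1.469×10¹⁷.

N = 1.47×10¹⁷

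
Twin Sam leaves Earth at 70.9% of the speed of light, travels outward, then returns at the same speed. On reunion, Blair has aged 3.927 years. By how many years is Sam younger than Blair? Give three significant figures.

β = 0.709; γ = 1/√(1 − 0.709²) = 1/√0.4973 = 1.418
Sam's elapsed proper time: τ = 3.927/1.418 = 2.769 years.
Age gap = Δt − τ = 3.927 − 2.769 years.

Δt − τ = 1.16 years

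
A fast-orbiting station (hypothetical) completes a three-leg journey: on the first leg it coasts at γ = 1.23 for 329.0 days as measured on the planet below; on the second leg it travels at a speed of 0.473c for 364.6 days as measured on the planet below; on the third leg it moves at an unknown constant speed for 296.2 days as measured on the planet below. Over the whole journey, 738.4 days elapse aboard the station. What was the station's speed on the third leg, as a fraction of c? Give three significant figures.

Leg 1: γ = 1.23; τ_1 = 329.0/1.230 = 267.5 days.
Leg 2: γ = 1/√(1 − 0.473²) = 1/√0.7763 = 1.135; τ_2 = 364.6/1.135 = 321.2 days.
Leg 3: speed unknown; τ_3 = 296.2/γ_3.
Total proper time: 267.5 + 321.2 + τ_3 = 738.4, so τ_3 = 738.4 − 588.7 = 149.7 days.
γ_3 = 296.2/149.7 = 1.979; β = √(1 − 1/γ²) = √0.7446.

β = 0.863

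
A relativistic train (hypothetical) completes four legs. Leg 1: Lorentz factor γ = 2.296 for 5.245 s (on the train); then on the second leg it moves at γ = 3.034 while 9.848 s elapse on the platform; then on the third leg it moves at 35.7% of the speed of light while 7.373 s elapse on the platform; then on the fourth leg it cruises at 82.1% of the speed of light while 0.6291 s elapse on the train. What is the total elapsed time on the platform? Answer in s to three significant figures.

Leg 1: γ = 2.296; Δt_1 = 2.296 × 5.245 = 12.04 s.
Leg 2: 9.848 s is already measured on the platform.
Leg 3: 7.373 s is already measured on the platform.
Leg 4: β = 0.821; γ = 1/√(1 − 0.821²) = 1/√0.3260 = 1.752; Δt_4 = 1.752 × 0.6291 = 1.102 s.
Total: 12.04 + 9.848 + 7.373 + 1.102 s.

Δt = 30.4 s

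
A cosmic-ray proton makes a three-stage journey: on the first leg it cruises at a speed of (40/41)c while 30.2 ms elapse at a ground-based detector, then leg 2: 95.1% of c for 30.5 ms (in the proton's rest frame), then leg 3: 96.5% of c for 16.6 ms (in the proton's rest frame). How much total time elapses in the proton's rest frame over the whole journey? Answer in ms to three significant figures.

Leg 1: γ = 1/√(1 − (40/41)²) = 41/9 ≈ 4.556; τ_1 = 30.2/4.556 = 6.629 ms.
Leg 2: 30.5 ms is already measured in the proton's rest frame.
Leg 3: 16.6 ms is already measured in the proton's rest frame.
Total: 6.629 + 30.50 + 16.60 ms.

τ = 53.7 ms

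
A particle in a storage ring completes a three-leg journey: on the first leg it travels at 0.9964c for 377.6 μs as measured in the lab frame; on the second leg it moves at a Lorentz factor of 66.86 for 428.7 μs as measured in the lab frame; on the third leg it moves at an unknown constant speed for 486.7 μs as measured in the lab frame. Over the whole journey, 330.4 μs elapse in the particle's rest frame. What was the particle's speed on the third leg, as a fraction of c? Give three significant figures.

Leg 1: γ = 1/√(1 − 0.9964²) = 1/√0.007187 = 11.80; τ_1 = 377.6/11.80 = 32.01 μs.
Leg 2: γ = 66.86; τ_2 = 428.7/66.86 = 6.412 μs.
Leg 3: speed unknown; τ_3 = 486.7/γ_3.
Total proper time: 32.01 + 6.412 + τ_3 = 330.4, so τ_3 = 330.4 − 38.42 = 292.0 μs.
γ_3 = 486.7/292.0 = 1.667; β = √(1 − 1/γ²) = √0.6401.

β = 0.800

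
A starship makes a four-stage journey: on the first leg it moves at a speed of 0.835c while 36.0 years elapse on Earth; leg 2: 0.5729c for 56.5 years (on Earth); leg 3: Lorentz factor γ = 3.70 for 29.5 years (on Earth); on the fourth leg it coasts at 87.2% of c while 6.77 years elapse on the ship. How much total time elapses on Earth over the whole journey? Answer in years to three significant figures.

Δt = 136 years

Leg 1: 36.0 years is already measured on Earth.
Leg 2: 56.5 years is already measured on Earth.
Leg 3: 29.5 years is already measured on Earth.
Leg 4: β = 0.872; γ = 1/√(1 − 0.872²) = 1/√0.2396 = 2.043; Δt_4 = 2.043 × 6.77 = 13.83 years.
Total: 36.00 + 56.50 + 29.50 + 13.83 years.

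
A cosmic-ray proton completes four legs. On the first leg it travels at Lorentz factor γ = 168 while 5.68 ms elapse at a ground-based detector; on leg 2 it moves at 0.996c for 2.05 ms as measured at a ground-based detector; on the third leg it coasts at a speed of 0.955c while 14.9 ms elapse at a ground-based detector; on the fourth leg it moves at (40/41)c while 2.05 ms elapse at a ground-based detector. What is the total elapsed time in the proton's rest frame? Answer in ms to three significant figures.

τ = 5.09 ms

Leg 1: γ = 168; τ_1 = 5.68/168.0 = 0.03381 ms.
Leg 2: γ = 1/√(1 − 0.996²) = 1/√0.007984 = 11.19; τ_2 = 2.05/11.19 = 0.1832 ms.
Leg 3: γ = 1/√(1 − 0.955²) = 1/√0.08798 = 3.371; τ_3 = 14.9/3.371 = 4.419 ms.
Leg 4: γ = 1/√(1 − (40/41)²) = 41/9 ≈ 4.556; τ_4 = 2.05/4.556 = 0.4500 ms.
Total: 0.03381 + 0.1832 + 4.419 + 0.4500 ms.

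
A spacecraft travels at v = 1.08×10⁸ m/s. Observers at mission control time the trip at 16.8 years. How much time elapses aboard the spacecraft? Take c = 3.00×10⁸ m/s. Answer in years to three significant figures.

τ = 15.7 years

β = 1.08×10⁸/3.00×10⁸ = 0.3600; γ = 1/√(1 − 0.3600²) = 1.072
The interval measured at mission control is the dilated one; the clock aboard the spacecraft measures the proper time τ = Δt/γ = 16.8/1.072 years.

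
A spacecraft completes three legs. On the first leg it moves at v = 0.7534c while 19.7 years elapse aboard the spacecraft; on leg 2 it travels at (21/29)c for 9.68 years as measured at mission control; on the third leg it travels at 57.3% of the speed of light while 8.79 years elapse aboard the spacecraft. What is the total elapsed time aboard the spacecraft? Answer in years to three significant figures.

Leg 1: 19.7 years is already measured aboard the spacecraft.
Leg 2: γ = 1/√(1 − (21/29)²) = 29/20 = 1.450; τ_2 = 9.68/1.450 = 6.676 years.
Leg 3: 8.79 years is already measured aboard the spacecraft.
Total: 19.70 + 6.676 + 8.790 years.

τ = 35.2 years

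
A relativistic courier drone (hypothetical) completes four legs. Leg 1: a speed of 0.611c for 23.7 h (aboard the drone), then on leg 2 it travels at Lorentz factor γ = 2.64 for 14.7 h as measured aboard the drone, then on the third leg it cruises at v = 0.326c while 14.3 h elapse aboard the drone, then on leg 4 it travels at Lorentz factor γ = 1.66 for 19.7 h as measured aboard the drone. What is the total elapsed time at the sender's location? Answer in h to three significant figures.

Δt = 117 h

Leg 1: γ = 1/√(1 − 0.611²) = 1/√0.6267 = 1.263; Δt_1 = 1.263 × 23.7 = 29.94 h.
Leg 2: γ = 2.64; Δt_2 = 2.640 × 14.7 = 38.81 h.
Leg 3: γ = 1/√(1 − 0.326²) = 1/√0.8937 = 1.058; Δt_3 = 1.058 × 14.3 = 15.13 h.
Leg 4: γ = 1.66; Δt_4 = 1.660 × 19.7 = 32.70 h.
Total: 29.94 + 38.81 + 15.13 + 32.70 h.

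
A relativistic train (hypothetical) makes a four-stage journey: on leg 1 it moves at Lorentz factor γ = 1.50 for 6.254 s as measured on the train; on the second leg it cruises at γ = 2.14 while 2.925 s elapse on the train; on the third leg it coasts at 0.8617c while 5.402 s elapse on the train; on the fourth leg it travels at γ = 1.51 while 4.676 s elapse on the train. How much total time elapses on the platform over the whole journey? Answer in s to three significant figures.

Leg 1: γ = 1.50; Δt_1 = 1.500 × 6.254 = 9.381 s.
Leg 2: γ = 2.14; Δt_2 = 2.140 × 2.925 = 6.259 s.
Leg 3: γ = 1/√(1 − 0.8617²) = 1/√0.2575 = 1.971; Δt_3 = 1.971 × 5.402 = 10.65 s.
Leg 4: γ = 1.51; Δt_4 = 1.510 × 4.676 = 7.061 s.
Total: 9.381 + 6.259 + 10.65 + 7.061 s.

Δt = 33.3 s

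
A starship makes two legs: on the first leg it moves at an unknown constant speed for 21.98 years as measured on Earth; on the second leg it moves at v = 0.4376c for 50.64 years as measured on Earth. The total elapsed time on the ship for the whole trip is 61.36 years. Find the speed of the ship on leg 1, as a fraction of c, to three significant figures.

Leg 1: speed unknown; τ_1 = 21.98/γ_1.
Leg 2: γ = 1/√(1 − 0.4376²) = 1/√0.8085 = 1.112; τ_2 = 50.64/1.112 = 45.53 years.
Total proper time: τ_1 + 45.53 = 61.36, so τ_1 = 61.36 − 45.53 = 15.83 years.
γ_1 = 21.98/15.83 = 1.389; β = √(1 − 1/γ²) = √0.4816.

β = 0.694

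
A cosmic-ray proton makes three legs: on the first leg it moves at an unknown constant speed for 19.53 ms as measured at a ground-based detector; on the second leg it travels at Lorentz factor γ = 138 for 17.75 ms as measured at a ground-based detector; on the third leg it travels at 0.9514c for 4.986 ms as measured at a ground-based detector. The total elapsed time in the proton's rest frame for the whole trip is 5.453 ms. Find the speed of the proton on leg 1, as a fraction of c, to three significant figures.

β = 0.981

Leg 1: speed unknown; τ_1 = 19.53/γ_1.
Leg 2: γ = 138; τ_2 = 17.75/138.0 = 0.1286 ms.
Leg 3: γ = 1/√(1 − 0.9514²) = 1/√0.09484 = 3.247; τ_3 = 4.986/3.247 = 1.535 ms.
Total proper time: τ_1 + 0.1286 + 1.535 = 5.453, so τ_1 = 5.453 − 1.664 = 3.789 ms.
γ_1 = 19.53/3.789 = 5.155; β = √(1 − 1/γ²) = √0.9624.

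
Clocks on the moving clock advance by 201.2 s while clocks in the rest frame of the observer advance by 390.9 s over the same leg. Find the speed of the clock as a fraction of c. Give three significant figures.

β = 0.857

The proper time is measured on the moving clock (both events occur at the clock's location); Δt is measured in the rest frame of the observer. γ = Δt/τ = 390.9/201.2 = 1.943.
β = √(1 − 1/γ²) = √(1 − 0.2649) = √0.7351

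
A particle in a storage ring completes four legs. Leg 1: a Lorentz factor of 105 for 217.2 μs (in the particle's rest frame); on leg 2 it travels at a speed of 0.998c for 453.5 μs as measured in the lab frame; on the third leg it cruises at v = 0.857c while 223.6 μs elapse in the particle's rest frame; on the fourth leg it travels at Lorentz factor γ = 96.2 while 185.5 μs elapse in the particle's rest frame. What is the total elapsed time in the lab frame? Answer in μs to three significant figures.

Leg 1: γ = 105; Δt_1 = 105.0 × 217.2 = 2.281×10⁴ μs.
Leg 2: 453.5 μs is already measured in the lab frame.
Leg 3: γ = 1/√(1 − 0.857²) = 1/√0.2656 = 1.941; Δt_3 = 1.941 × 223.6 = 433.9 μs.
Leg 4: γ = 96.2; Δt_4 = 96.20 × 185.5 = 1.785×10⁴ μs.
Total: 2.281×10⁴ + 453.5 + 433.9 + 1.785×10⁴ μs.

Δt = 4.15×10⁴ μs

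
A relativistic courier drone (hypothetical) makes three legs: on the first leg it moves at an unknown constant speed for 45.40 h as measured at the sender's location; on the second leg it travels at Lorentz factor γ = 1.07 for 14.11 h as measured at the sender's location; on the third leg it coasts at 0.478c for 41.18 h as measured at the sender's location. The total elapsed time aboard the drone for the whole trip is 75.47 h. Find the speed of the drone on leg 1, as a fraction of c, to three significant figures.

β = 0.818

Leg 1: speed unknown; τ_1 = 45.40/γ_1.
Leg 2: γ = 1.07; τ_2 = 14.11/1.070 = 13.19 h.
Leg 3: γ = 1/√(1 − 0.478²) = 1/√0.7715 = 1.138; τ_3 = 41.18/1.138 = 36.17 h.
Total proper time: τ_1 + 13.19 + 36.17 = 75.47, so τ_1 = 75.47 − 49.36 = 26.11 h.
γ_1 = 45.40/26.11 = 1.739; β = √(1 − 1/γ²) = √0.6692.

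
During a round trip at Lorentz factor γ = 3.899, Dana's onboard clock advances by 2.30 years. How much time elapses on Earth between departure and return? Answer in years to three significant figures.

Δt = 8.97 years

γ = 3.899
Earth-frame duration is the dilated interval: Δt = γτ = 3.899 × 2.30 years.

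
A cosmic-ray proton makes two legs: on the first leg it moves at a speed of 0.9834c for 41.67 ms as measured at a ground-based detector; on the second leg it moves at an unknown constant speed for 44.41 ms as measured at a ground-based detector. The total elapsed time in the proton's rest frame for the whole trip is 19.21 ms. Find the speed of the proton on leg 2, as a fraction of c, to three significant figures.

β = 0.965

Leg 1: γ = 1/√(1 − 0.9834²) = 1/√0.03292 = 5.511; τ_1 = 41.67/5.511 = 7.561 ms.
Leg 2: speed unknown; τ_2 = 44.41/γ_2.
Total proper time: 7.561 + τ_2 = 19.21, so τ_2 = 19.21 − 7.561 = 11.65 ms.
γ_2 = 44.41/11.65 = 3.812; β = √(1 − 1/γ²) = √0.9312.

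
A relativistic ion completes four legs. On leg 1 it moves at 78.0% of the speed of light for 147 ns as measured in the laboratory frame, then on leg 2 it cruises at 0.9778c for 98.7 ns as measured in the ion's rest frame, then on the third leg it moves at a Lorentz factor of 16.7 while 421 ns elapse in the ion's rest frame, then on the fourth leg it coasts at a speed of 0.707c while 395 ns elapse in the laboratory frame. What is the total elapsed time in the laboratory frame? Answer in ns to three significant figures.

Δt = 8040 ns

Leg 1: 147 ns is already measured in the laboratory frame.
Leg 2: γ = 1/√(1 − 0.9778²) = 1/√0.04391 = 4.772; Δt_2 = 4.772 × 98.7 = 471.0 ns.
Leg 3: γ = 16.7; Δt_3 = 16.70 × 421 = 7031 ns.
Leg 4: 395 ns is already measured in the laboratory frame.
Total: 147.0 + 471.0 + 7031 + 395.0 ns.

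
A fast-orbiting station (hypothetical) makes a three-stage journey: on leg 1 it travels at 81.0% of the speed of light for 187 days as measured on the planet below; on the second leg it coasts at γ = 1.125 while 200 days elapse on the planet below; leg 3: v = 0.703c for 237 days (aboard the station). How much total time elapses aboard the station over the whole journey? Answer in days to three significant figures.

Leg 1: β = 0.810; γ = 1/√(1 − 0.810²) = 1/√0.3439 = 1.705; τ_1 = 187/1.705 = 109.7 days.
Leg 2: γ = 1.125; τ_2 = 200/1.125 = 177.8 days.
Leg 3: 237 days is already measured aboard the station.
Total: 109.7 + 177.8 + 237.0 days.

τ = 524 days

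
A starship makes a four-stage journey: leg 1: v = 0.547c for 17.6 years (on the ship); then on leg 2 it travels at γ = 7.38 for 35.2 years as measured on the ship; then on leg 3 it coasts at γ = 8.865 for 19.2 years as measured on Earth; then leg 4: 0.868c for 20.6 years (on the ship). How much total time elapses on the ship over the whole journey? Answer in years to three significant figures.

Leg 1: 17.6 years is already measured on the ship.
Leg 2: 35.2 years is already measured on the ship.
Leg 3: γ = 8.865; τ_3 = 19.2/8.865 = 2.166 years.
Leg 4: 20.6 years is already measured on the ship.
Total: 17.60 + 35.20 + 2.166 + 20.60 years.

τ = 75.6 years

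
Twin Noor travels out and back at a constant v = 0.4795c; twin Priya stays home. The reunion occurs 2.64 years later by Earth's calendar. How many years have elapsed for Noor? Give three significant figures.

τ = 2.32 years

γ = 1/√(1 − 0.4795²) = 1/√0.7701 = 1.140
Noor's clock measures proper time along the trip: τ = Δt/γ = 2.64/1.140 years.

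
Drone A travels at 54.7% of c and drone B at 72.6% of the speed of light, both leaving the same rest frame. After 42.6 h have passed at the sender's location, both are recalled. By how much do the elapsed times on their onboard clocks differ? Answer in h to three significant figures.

A: β = 0.547; γ = 1/√(1 − 0.547²) = 1/√0.7008 = 1.195; τ_A = 42.6/1.195 = 35.66 h.
B: β = 0.726; γ = 1/√(1 − 0.726²) = 1/√0.4729 = 1.454; τ_B = 42.6/1.454 = 29.30 h.

|τ_A − τ_B| = 6.37 h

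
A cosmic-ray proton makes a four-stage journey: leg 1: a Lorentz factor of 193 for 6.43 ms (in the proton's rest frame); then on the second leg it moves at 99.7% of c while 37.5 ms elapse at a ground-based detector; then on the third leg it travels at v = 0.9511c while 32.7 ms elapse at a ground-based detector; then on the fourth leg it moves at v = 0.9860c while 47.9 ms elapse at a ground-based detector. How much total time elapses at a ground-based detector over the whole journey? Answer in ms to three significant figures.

Δt = 1360 ms

Leg 1: γ = 193; Δt_1 = 193.0 × 6.43 = 1241 ms.
Leg 2: 37.5 ms is already measured at a ground-based detector.
Leg 3: 32.7 ms is already measured at a ground-based detector.
Leg 4: 47.9 ms is already measured at a ground-based detector.
Total: 1241 + 37.50 + 32.70 + 47.90 ms.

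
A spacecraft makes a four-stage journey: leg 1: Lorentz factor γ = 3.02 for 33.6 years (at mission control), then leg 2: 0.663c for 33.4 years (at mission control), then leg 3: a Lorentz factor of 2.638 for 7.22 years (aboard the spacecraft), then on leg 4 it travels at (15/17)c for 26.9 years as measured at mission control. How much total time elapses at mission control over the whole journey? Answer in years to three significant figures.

Leg 1: 33.6 years is already measured at mission control.
Leg 2: 33.4 years is already measured at mission control.
Leg 3: γ = 2.638; Δt_3 = 2.638 × 7.22 = 19.05 years.
Leg 4: 26.9 years is already measured at mission control.
Total: 33.60 + 33.40 + 19.05 + 26.90 years.

Δt = 113 years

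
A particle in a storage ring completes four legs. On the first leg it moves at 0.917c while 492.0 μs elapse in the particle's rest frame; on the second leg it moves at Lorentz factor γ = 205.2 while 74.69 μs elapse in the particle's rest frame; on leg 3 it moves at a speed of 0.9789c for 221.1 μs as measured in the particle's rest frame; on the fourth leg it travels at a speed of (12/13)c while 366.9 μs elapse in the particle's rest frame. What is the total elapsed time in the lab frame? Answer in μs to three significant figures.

Leg 1: γ = 1/√(1 − 0.917²) = 1/√0.1591 = 2.507; Δt_1 = 2.507 × 492.0 = 1233 μs.
Leg 2: γ = 205.2; Δt_2 = 205.2 × 74.69 = 1.533×10⁴ μs.
Leg 3: γ = 1/√(1 − 0.9789²) = 1/√0.04175 = 4.894; Δt_3 = 4.894 × 221.1 = 1082 μs.
Leg 4: γ = 1/√(1 − (12/13)²) = 13/5 = 2.600; Δt_4 = 2.600 × 366.9 = 953.9 μs.
Total: 1233 + 1.533×10⁴ + 1082 + 953.9 μs.

Δt = 1.86×10⁴ μs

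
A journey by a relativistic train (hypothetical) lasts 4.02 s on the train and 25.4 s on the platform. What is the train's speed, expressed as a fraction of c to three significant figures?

v = 0.987c

The proper time is measured on the train (both events occur at the train's location); Δt is measured on the platform. γ = Δt/τ = 25.4/4.02 = 6.318.
β = √(1 − 1/γ²) = √(1 − 0.02505) = √0.9750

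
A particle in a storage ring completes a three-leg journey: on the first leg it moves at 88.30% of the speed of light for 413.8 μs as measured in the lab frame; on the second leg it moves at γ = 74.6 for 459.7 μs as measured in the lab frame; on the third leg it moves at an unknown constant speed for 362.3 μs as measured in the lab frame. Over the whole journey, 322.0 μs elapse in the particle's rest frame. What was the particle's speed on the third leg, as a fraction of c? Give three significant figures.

Leg 1: β = 0.8830; γ = 1/√(1 − 0.8830²) = 1/√0.2203 = 2.131; τ_1 = 413.8/2.131 = 194.2 μs.
Leg 2: γ = 74.6; τ_2 = 459.7/74.60 = 6.162 μs.
Leg 3: speed unknown; τ_3 = 362.3/γ_3.
Total proper time: 194.2 + 6.162 + τ_3 = 322.0, so τ_3 = 322.0 − 200.4 = 121.6 μs.
γ_3 = 362.3/121.6 = 2.979; β = √(1 − 1/γ²) = √0.8873.

β = 0.942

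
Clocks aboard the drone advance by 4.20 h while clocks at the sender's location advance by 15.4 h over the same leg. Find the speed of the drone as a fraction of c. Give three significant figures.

The proper time is measured aboard the drone (both events occur at the drone's location); Δt is measured at the sender's location. γ = Δt/τ = 15.4/4.20 = 3.667.
β = √(1 − 1/γ²) = √(1 − 0.07438) = √0.9256

β = 0.962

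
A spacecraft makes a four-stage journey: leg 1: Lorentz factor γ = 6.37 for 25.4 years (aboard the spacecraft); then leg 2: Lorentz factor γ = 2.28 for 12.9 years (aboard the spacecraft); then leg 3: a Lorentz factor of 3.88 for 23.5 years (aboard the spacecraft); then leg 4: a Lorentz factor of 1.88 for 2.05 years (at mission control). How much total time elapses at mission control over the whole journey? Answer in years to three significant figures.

Leg 1: γ = 6.37; Δt_1 = 6.370 × 25.4 = 161.8 years.
Leg 2: γ = 2.28; Δt_2 = 2.280 × 12.9 = 29.41 years.
Leg 3: γ = 3.88; Δt_3 = 3.880 × 23.5 = 91.18 years.
Leg 4: 2.05 years is already measured at mission control.
Total: 161.8 + 29.41 + 91.18 + 2.050 years.

Δt = 284 years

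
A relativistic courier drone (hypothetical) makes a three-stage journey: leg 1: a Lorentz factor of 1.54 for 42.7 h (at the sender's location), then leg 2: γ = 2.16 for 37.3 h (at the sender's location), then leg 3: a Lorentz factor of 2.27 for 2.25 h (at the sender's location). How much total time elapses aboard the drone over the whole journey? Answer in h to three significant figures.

Leg 1: γ = 1.54; τ_1 = 42.7/1.540 = 27.73 h.
Leg 2: γ = 2.16; τ_2 = 37.3/2.160 = 17.27 h.
Leg 3: γ = 2.27; τ_3 = 2.25/2.270 = 0.9912 h.
Total: 27.73 + 17.27 + 0.9912 h.

τ = 46.0 h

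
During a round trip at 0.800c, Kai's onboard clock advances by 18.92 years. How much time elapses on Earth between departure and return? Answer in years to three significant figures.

Δt = 31.5 years

γ = 1/√(1 − 0.800²) = 5/3 ≈ 1.667
Earth-frame duration is the dilated interval: Δt = γτ = 1.667 × 18.92 years.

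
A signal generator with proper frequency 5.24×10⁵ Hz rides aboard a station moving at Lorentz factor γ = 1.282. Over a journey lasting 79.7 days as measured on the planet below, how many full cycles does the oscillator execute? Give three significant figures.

γ = 1.282
The oscillator's own cycle count is N = f × τ where τ is the proper time aboard the station. τ = Δt/γ = 79.7/1.282 = 62.17 days = 5.371×10⁶ s.
N = 5.24×10⁵ × 5.371×10⁶ = 2.815×10¹².

N = 2.81×10¹²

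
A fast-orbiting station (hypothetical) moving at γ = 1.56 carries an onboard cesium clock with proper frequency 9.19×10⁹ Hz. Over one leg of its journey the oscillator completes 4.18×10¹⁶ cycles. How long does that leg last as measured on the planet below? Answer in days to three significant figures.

Δt = 82.1 days

γ = 1.56
Proper time for N cycles: τ = N/f = 4.18×10¹⁶/(9.19×10⁹) = 4.548×10⁶ s = 52.64 days.
Lab-frame duration Δt = γτ = 1.560 × 52.64 = 82.12 days.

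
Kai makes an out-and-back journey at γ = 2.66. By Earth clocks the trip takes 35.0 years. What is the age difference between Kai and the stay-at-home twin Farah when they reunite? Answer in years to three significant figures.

γ = 2.66
Kai's elapsed proper time: τ = 35.0/2.660 = 13.16 years.
Age gap = Δt − τ = 35.0 − 13.16 years.

Δt − τ = 21.8 years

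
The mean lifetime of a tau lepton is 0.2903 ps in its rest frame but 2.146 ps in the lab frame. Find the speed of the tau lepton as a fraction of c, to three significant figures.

v = 0.991c

γ = Δt/τ₀ = 2.146/0.2903 = 7.392
β = √(1 − 1/γ²) = √(1 − 0.01830) = √0.9817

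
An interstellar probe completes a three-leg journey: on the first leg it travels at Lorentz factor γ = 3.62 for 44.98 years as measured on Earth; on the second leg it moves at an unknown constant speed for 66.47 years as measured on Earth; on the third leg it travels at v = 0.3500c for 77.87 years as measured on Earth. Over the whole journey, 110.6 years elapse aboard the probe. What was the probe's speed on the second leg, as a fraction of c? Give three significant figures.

β = 0.925

Leg 1: γ = 3.62; τ_1 = 44.98/3.620 = 12.43 years.
Leg 2: speed unknown; τ_2 = 66.47/γ_2.
Leg 3: γ = 1/√(1 − 0.3500²) = 1/√0.8775 = 1.068; τ_3 = 77.87/1.068 = 72.94 years.
Total proper time: 12.43 + τ_2 + 72.94 = 110.6, so τ_2 = 110.6 − 85.37 = 25.23 years.
γ_2 = 66.47/25.23 = 2.635; β = √(1 − 1/γ²) = √0.8559.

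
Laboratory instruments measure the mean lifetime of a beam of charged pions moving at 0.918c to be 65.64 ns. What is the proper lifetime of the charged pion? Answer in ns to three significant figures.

τ₀ = 26.0 ns

γ = 1/√(1 − 0.918²) = 1/√0.1573 = 2.522
The lab-frame lifetime is the dilated interval; the proper lifetime is τ₀ = Δt/γ = 65.64/2.522 ns.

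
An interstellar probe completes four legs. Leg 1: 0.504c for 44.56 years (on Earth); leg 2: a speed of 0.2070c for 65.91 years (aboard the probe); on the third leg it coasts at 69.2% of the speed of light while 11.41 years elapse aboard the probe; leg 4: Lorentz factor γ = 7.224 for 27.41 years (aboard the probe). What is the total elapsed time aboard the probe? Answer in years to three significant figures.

Leg 1: γ = 1/√(1 − 0.504²) = 1/√0.7460 = 1.158; τ_1 = 44.56/1.158 = 38.49 years.
Leg 2: 65.91 years is already measured aboard the probe.
Leg 3: 11.41 years is already measured aboard the probe.
Leg 4: 27.41 years is already measured aboard the probe.
Total: 38.49 + 65.91 + 11.41 + 27.41 years.

τ = 143 years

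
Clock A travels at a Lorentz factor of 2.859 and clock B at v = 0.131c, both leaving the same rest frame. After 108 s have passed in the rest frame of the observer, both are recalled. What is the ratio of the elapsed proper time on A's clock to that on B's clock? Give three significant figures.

A: γ = 2.859. B: γ = 1/√(1 − 0.131²) = 1/√0.9828 = 1.009.
τ_A/τ_B = γ_B/γ_A = 1.009/2.859 = 0.3528, so τ_A/τ_B = 0.3528.

τ_A/τ_B = 0.353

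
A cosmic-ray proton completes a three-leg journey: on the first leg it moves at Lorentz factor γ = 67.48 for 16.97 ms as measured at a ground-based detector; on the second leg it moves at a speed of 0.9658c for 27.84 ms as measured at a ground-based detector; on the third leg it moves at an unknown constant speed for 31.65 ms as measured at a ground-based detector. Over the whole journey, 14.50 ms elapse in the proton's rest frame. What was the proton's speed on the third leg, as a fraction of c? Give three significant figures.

β = 0.975

Leg 1: γ = 67.48; τ_1 = 16.97/67.48 = 0.2515 ms.
Leg 2: γ = 1/√(1 − 0.9658²) = 1/√0.06723 = 3.857; τ_2 = 27.84/3.857 = 7.219 ms.
Leg 3: speed unknown; τ_3 = 31.65/γ_3.
Total proper time: 0.2515 + 7.219 + τ_3 = 14.50, so τ_3 = 14.50 − 7.470 = 7.030 ms.
γ_3 = 31.65/7.030 = 4.502; β = √(1 − 1/γ²) = √0.9507.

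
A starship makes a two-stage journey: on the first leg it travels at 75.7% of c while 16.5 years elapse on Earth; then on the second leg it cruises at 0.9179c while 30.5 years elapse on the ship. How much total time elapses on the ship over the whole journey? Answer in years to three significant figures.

Leg 1: β = 0.757; γ = 1/√(1 − 0.757²) = 1/√0.4270 = 1.530; τ_1 = 16.5/1.530 = 10.78 years.
Leg 2: 30.5 years is already measured on the ship.
Total: 10.78 + 30.50 years.

τ = 41.3 years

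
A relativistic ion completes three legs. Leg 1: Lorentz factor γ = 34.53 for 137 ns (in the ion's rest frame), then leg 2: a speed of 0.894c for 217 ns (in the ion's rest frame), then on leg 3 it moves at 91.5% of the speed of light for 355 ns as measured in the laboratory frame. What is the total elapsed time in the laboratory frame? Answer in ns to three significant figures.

Leg 1: γ = 34.53; Δt_1 = 34.53 × 137 = 4731 ns.
Leg 2: γ = 1/√(1 − 0.894²) = 1/√0.2008 = 2.232; Δt_2 = 2.232 × 217 = 484.3 ns.
Leg 3: 355 ns is already measured in the laboratory frame.
Total: 4731 + 484.3 + 355.0 ns.

Δt = 5570 ns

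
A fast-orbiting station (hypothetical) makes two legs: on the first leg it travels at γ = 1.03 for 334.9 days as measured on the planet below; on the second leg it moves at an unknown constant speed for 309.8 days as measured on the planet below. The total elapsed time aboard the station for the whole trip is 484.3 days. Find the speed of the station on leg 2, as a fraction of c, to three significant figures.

β = 0.858

Leg 1: γ = 1.03; τ_1 = 334.9/1.030 = 325.1 days.
Leg 2: speed unknown; τ_2 = 309.8/γ_2.
Total proper time: 325.1 + τ_2 = 484.3, so τ_2 = 484.3 − 325.1 = 159.2 days.
γ_2 = 309.8/159.2 = 1.947; β = √(1 − 1/γ²) = √0.7361.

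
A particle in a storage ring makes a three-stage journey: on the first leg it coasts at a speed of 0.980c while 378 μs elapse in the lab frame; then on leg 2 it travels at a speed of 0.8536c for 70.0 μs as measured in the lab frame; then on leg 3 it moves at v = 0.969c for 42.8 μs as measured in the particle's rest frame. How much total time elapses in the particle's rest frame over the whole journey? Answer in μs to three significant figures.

τ = 154 μs

Leg 1: γ = 1/√(1 − 0.980²) = 1/√0.03960 = 5.025; τ_1 = 378/5.025 = 75.22 μs.
Leg 2: γ = 1/√(1 − 0.8536²) = 1/√0.2714 = 1.920; τ_2 = 70.0/1.920 = 36.47 μs.
Leg 3: 42.8 μs is already measured in the particle's rest frame.
Total: 75.22 + 36.47 + 42.80 μs.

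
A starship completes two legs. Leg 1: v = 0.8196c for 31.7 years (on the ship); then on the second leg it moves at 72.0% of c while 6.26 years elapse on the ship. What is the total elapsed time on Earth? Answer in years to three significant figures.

Leg 1: γ = 1/√(1 − 0.8196²) = 1/√0.3283 = 1.745; Δt_1 = 1.745 × 31.7 = 55.33 years.
Leg 2: β = 0.720; γ = 1/√(1 − 0.720²) = 1/√0.4816 = 1.441; Δt_2 = 1.441 × 6.26 = 9.021 years.
Total: 55.33 + 9.021 years.

Δt = 64.3 years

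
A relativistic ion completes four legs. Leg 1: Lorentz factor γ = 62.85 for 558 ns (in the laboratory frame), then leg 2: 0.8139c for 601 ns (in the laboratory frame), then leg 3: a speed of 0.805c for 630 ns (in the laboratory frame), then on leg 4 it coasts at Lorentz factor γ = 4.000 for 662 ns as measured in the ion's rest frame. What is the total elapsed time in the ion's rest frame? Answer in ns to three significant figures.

Leg 1: γ = 62.85; τ_1 = 558/62.85 = 8.878 ns.
Leg 2: γ = 1/√(1 − 0.8139²) = 1/√0.3376 = 1.721; τ_2 = 601/1.721 = 349.2 ns.
Leg 3: γ = 1/√(1 − 0.805²) = 1/√0.3520 = 1.686; τ_3 = 630/1.686 = 373.8 ns.
Leg 4: 662 ns is already measured in the ion's rest frame.
Total: 8.878 + 349.2 + 373.8 + 662.0 ns.

τ = 1390 ns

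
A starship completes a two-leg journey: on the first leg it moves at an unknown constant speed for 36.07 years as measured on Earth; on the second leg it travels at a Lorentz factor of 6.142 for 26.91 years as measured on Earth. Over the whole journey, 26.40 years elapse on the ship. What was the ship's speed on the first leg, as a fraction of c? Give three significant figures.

Leg 1: speed unknown; τ_1 = 36.07/γ_1.
Leg 2: γ = 6.142; τ_2 = 26.91/6.142 = 4.381 years.
Total proper time: τ_1 + 4.381 = 26.40, so τ_1 = 26.40 − 4.381 = 22.02 years.
γ_1 = 36.07/22.02 = 1.638; β = √(1 − 1/γ²) = √0.6274.

β = 0.792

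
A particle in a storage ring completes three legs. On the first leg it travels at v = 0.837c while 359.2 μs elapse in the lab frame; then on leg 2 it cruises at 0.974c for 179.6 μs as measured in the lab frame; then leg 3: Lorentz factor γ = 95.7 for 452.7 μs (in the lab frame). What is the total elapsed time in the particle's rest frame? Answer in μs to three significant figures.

Leg 1: γ = 1/√(1 − 0.837²) = 1/√0.2994 = 1.827; τ_1 = 359.2/1.827 = 196.6 μs.
Leg 2: γ = 1/√(1 − 0.974²) = 1/√0.05132 = 4.414; τ_2 = 179.6/4.414 = 40.69 μs.
Leg 3: γ = 95.7; τ_3 = 452.7/95.70 = 4.730 μs.
Total: 196.6 + 40.69 + 4.730 μs.

τ = 242 μs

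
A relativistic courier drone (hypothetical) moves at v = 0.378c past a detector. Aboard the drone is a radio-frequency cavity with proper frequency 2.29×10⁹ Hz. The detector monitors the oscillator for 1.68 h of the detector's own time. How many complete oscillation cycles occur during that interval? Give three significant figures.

γ = 1/√(1 − 0.378²) = 1/√0.8571 = 1.080
During 1.68 h of lab time, the oscillator's proper time advances by τ = Δt/γ = 1.68/1.080 = 1.555 h = 5.599×10³ s.
N = f × τ = 2.29×10⁹ × 5.599×10³ = 1.282×10¹³.

N = 1.28×10¹³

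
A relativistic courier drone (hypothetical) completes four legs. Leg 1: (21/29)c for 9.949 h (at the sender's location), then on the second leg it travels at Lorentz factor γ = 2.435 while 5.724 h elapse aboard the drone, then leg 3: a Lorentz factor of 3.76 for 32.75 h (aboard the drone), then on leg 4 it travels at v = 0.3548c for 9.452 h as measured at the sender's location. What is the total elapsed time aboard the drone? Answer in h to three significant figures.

τ = 54.2 h

Leg 1: γ = 1/√(1 − (21/29)²) = 29/20 = 1.450; τ_1 = 9.949/1.450 = 6.861 h.
Leg 2: 5.724 h is already measured aboard the drone.
Leg 3: 32.75 h is already measured aboard the drone.
Leg 4: γ = 1/√(1 − 0.3548²) = 1/√0.8741 = 1.070; τ_4 = 9.452/1.070 = 8.837 h.
Total: 6.861 + 5.724 + 32.75 + 8.837 h.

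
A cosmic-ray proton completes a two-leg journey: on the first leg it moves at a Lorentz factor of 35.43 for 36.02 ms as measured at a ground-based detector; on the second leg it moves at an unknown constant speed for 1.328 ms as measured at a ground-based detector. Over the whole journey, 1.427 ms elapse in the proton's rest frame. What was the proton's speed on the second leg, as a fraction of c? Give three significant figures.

Leg 1: γ = 35.43; τ_1 = 36.02/35.43 = 1.017 ms.
Leg 2: speed unknown; τ_2 = 1.328/γ_2.
Total proper time: 1.017 + τ_2 = 1.427, so τ_2 = 1.427 − 1.017 = 0.4103 ms.
γ_2 = 1.328/0.4103 = 3.236; β = √(1 − 1/γ²) = √0.9045.

β = 0.951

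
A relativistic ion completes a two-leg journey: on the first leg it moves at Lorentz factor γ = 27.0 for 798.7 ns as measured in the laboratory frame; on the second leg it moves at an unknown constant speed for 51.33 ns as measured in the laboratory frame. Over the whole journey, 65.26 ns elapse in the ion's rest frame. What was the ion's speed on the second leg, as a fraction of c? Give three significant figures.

Leg 1: γ = 27.0; τ_1 = 798.7/27.00 = 29.58 ns.
Leg 2: speed unknown; τ_2 = 51.33/γ_2.
Total proper time: 29.58 + τ_2 = 65.26, so τ_2 = 65.26 − 29.58 = 35.68 ns.
γ_2 = 51.33/35.68 = 1.439; β = √(1 − 1/γ²) = √0.5169.

β = 0.719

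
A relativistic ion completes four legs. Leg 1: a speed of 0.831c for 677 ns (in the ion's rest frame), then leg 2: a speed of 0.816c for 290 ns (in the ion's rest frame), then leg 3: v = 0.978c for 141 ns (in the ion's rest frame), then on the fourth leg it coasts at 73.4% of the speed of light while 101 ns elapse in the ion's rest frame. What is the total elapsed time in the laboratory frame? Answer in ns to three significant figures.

Δt = 2540 ns

Leg 1: γ = 1/√(1 − 0.831²) = 1/√0.3094 = 1.798; Δt_1 = 1.798 × 677 = 1217 ns.
Leg 2: γ = 1/√(1 − 0.816²) = 1/√0.3341 = 1.730; Δt_2 = 1.730 × 290 = 501.7 ns.
Leg 3: γ = 1/√(1 − 0.978²) = 1/√0.04352 = 4.794; Δt_3 = 4.794 × 141 = 675.9 ns.
Leg 4: β = 0.734; γ = 1/√(1 − 0.734²) = 1/√0.4612 = 1.472; Δt_4 = 1.472 × 101 = 148.7 ns.
Total: 1217 + 501.7 + 675.9 + 148.7 ns.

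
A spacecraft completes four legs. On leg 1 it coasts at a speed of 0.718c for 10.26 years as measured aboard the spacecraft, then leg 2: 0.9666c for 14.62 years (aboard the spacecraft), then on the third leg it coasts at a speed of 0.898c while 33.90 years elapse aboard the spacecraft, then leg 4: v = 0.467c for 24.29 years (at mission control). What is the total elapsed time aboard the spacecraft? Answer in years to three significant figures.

τ = 80.3 years

Leg 1: 10.26 years is already measured aboard the spacecraft.
Leg 2: 14.62 years is already measured aboard the spacecraft.
Leg 3: 33.90 years is already measured aboard the spacecraft.
Leg 4: γ = 1/√(1 − 0.467²) = 1/√0.7819 = 1.131; τ_4 = 24.29/1.131 = 21.48 years.
Total: 10.26 + 14.62 + 33.90 + 21.48 years.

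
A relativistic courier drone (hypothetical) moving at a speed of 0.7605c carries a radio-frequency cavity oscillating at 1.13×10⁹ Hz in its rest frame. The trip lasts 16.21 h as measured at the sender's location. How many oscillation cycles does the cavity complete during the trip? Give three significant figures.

N = 4.28×10¹³

γ = 1/√(1 − 0.7605²) = 1/√0.4216 = 1.540
The oscillator's own cycle count is N = f × τ where τ is the proper time aboard the drone. τ = Δt/γ = 16.21/1.540 = 10.53 h = 3.789×10⁴ s.
N = 1.13×10⁹ × 3.789×10⁴ = 4.282×10¹³.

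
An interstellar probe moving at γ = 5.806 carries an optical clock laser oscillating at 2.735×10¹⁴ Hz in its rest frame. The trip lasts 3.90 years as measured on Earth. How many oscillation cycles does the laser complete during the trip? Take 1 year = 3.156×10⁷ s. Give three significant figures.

N = 5.80×10²¹

γ = 5.806
The oscillator's own cycle count is N = f × τ where τ is the proper time aboard the probe. τ = Δt/γ = 3.90/5.806 = 0.6717 years = 2.120×10⁷ s.
N = 2.735×10¹⁴ × 2.120×10⁷ = 5.798×10²¹.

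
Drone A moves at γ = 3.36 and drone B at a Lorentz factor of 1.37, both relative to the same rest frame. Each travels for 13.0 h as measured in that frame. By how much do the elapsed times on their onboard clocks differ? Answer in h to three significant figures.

|τ_A − τ_B| = 5.62 h

A: γ = 3.36; τ_A = 13.0/3.360 = 3.869 h.
B: γ = 1.37; τ_B = 13.0/1.370 = 9.489 h.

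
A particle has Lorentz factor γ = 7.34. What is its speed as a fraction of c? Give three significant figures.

β = 0.991

β = √(1 − 1/γ²) = √(1 − 1/7.34²) = √(1 − 0.01856) = √0.9814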